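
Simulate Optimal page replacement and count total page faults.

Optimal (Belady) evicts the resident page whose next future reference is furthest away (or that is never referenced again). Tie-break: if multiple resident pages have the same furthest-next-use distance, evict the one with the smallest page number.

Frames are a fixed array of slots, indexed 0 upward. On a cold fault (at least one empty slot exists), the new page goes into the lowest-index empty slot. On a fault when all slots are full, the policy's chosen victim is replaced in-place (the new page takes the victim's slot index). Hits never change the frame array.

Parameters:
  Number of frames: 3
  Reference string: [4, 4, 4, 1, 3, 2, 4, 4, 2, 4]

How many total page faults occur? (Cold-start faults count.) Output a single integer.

Answer: 4

Derivation:
Step 0: ref 4 → FAULT, frames=[4,-,-]
Step 1: ref 4 → HIT, frames=[4,-,-]
Step 2: ref 4 → HIT, frames=[4,-,-]
Step 3: ref 1 → FAULT, frames=[4,1,-]
Step 4: ref 3 → FAULT, frames=[4,1,3]
Step 5: ref 2 → FAULT (evict 1), frames=[4,2,3]
Step 6: ref 4 → HIT, frames=[4,2,3]
Step 7: ref 4 → HIT, frames=[4,2,3]
Step 8: ref 2 → HIT, frames=[4,2,3]
Step 9: ref 4 → HIT, frames=[4,2,3]
Total faults: 4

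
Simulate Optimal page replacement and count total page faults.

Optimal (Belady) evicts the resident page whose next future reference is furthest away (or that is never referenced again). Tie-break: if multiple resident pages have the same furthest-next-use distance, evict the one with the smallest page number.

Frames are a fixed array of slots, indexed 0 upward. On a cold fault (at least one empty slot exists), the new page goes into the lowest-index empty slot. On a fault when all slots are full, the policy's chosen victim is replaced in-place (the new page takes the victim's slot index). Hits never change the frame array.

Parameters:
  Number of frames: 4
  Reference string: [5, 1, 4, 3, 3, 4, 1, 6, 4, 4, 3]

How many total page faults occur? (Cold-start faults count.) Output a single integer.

Answer: 5

Derivation:
Step 0: ref 5 → FAULT, frames=[5,-,-,-]
Step 1: ref 1 → FAULT, frames=[5,1,-,-]
Step 2: ref 4 → FAULT, frames=[5,1,4,-]
Step 3: ref 3 → FAULT, frames=[5,1,4,3]
Step 4: ref 3 → HIT, frames=[5,1,4,3]
Step 5: ref 4 → HIT, frames=[5,1,4,3]
Step 6: ref 1 → HIT, frames=[5,1,4,3]
Step 7: ref 6 → FAULT (evict 1), frames=[5,6,4,3]
Step 8: ref 4 → HIT, frames=[5,6,4,3]
Step 9: ref 4 → HIT, frames=[5,6,4,3]
Step 10: ref 3 → HIT, frames=[5,6,4,3]
Total faults: 5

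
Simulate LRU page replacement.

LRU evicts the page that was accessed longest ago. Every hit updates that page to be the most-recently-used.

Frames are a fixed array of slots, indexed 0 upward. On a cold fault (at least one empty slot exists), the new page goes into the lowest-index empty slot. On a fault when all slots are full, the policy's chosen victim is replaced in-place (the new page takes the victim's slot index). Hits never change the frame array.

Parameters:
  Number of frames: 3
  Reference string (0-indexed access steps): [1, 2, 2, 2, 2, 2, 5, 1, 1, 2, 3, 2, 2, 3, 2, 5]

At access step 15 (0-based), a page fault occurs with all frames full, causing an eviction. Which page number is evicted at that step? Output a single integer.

Step 0: ref 1 -> FAULT, frames=[1,-,-]
Step 1: ref 2 -> FAULT, frames=[1,2,-]
Step 2: ref 2 -> HIT, frames=[1,2,-]
Step 3: ref 2 -> HIT, frames=[1,2,-]
Step 4: ref 2 -> HIT, frames=[1,2,-]
Step 5: ref 2 -> HIT, frames=[1,2,-]
Step 6: ref 5 -> FAULT, frames=[1,2,5]
Step 7: ref 1 -> HIT, frames=[1,2,5]
Step 8: ref 1 -> HIT, frames=[1,2,5]
Step 9: ref 2 -> HIT, frames=[1,2,5]
Step 10: ref 3 -> FAULT, evict 5, frames=[1,2,3]
Step 11: ref 2 -> HIT, frames=[1,2,3]
Step 12: ref 2 -> HIT, frames=[1,2,3]
Step 13: ref 3 -> HIT, frames=[1,2,3]
Step 14: ref 2 -> HIT, frames=[1,2,3]
Step 15: ref 5 -> FAULT, evict 1, frames=[5,2,3]
At step 15: evicted page 1

Answer: 1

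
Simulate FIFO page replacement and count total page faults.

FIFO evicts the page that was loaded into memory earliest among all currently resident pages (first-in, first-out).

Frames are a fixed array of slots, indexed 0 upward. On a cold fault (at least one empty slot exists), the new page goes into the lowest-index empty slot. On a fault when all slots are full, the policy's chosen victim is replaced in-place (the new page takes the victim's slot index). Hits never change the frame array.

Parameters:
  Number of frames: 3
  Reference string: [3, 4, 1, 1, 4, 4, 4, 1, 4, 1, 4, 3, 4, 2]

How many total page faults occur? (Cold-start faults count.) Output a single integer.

Answer: 4

Derivation:
Step 0: ref 3 → FAULT, frames=[3,-,-]
Step 1: ref 4 → FAULT, frames=[3,4,-]
Step 2: ref 1 → FAULT, frames=[3,4,1]
Step 3: ref 1 → HIT, frames=[3,4,1]
Step 4: ref 4 → HIT, frames=[3,4,1]
Step 5: ref 4 → HIT, frames=[3,4,1]
Step 6: ref 4 → HIT, frames=[3,4,1]
Step 7: ref 1 → HIT, frames=[3,4,1]
Step 8: ref 4 → HIT, frames=[3,4,1]
Step 9: ref 1 → HIT, frames=[3,4,1]
Step 10: ref 4 → HIT, frames=[3,4,1]
Step 11: ref 3 → HIT, frames=[3,4,1]
Step 12: ref 4 → HIT, frames=[3,4,1]
Step 13: ref 2 → FAULT (evict 3), frames=[2,4,1]
Total faults: 4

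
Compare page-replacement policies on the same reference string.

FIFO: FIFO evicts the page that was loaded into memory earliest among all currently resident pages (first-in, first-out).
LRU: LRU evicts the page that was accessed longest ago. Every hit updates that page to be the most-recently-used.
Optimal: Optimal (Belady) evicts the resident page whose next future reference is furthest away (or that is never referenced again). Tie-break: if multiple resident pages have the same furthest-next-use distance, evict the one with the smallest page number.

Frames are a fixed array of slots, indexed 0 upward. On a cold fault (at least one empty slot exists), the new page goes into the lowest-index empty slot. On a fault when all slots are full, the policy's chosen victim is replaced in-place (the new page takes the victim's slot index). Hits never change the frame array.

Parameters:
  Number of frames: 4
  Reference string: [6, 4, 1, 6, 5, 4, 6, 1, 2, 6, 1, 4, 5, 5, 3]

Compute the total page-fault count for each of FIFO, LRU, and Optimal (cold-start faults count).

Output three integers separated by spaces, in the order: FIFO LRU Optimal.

--- FIFO ---
  step 0: ref 6 -> FAULT, frames=[6,-,-,-] (faults so far: 1)
  step 1: ref 4 -> FAULT, frames=[6,4,-,-] (faults so far: 2)
  step 2: ref 1 -> FAULT, frames=[6,4,1,-] (faults so far: 3)
  step 3: ref 6 -> HIT, frames=[6,4,1,-] (faults so far: 3)
  step 4: ref 5 -> FAULT, frames=[6,4,1,5] (faults so far: 4)
  step 5: ref 4 -> HIT, frames=[6,4,1,5] (faults so far: 4)
  step 6: ref 6 -> HIT, frames=[6,4,1,5] (faults so far: 4)
  step 7: ref 1 -> HIT, frames=[6,4,1,5] (faults so far: 4)
  step 8: ref 2 -> FAULT, evict 6, frames=[2,4,1,5] (faults so far: 5)
  step 9: ref 6 -> FAULT, evict 4, frames=[2,6,1,5] (faults so far: 6)
  step 10: ref 1 -> HIT, frames=[2,6,1,5] (faults so far: 6)
  step 11: ref 4 -> FAULT, evict 1, frames=[2,6,4,5] (faults so far: 7)
  step 12: ref 5 -> HIT, frames=[2,6,4,5] (faults so far: 7)
  step 13: ref 5 -> HIT, frames=[2,6,4,5] (faults so far: 7)
  step 14: ref 3 -> FAULT, evict 5, frames=[2,6,4,3] (faults so far: 8)
  FIFO total faults: 8
--- LRU ---
  step 0: ref 6 -> FAULT, frames=[6,-,-,-] (faults so far: 1)
  step 1: ref 4 -> FAULT, frames=[6,4,-,-] (faults so far: 2)
  step 2: ref 1 -> FAULT, frames=[6,4,1,-] (faults so far: 3)
  step 3: ref 6 -> HIT, frames=[6,4,1,-] (faults so far: 3)
  step 4: ref 5 -> FAULT, frames=[6,4,1,5] (faults so far: 4)
  step 5: ref 4 -> HIT, frames=[6,4,1,5] (faults so far: 4)
  step 6: ref 6 -> HIT, frames=[6,4,1,5] (faults so far: 4)
  step 7: ref 1 -> HIT, frames=[6,4,1,5] (faults so far: 4)
  step 8: ref 2 -> FAULT, evict 5, frames=[6,4,1,2] (faults so far: 5)
  step 9: ref 6 -> HIT, frames=[6,4,1,2] (faults so far: 5)
  step 10: ref 1 -> HIT, frames=[6,4,1,2] (faults so far: 5)
  step 11: ref 4 -> HIT, frames=[6,4,1,2] (faults so far: 5)
  step 12: ref 5 -> FAULT, evict 2, frames=[6,4,1,5] (faults so far: 6)
  step 13: ref 5 -> HIT, frames=[6,4,1,5] (faults so far: 6)
  step 14: ref 3 -> FAULT, evict 6, frames=[3,4,1,5] (faults so far: 7)
  LRU total faults: 7
--- Optimal ---
  step 0: ref 6 -> FAULT, frames=[6,-,-,-] (faults so far: 1)
  step 1: ref 4 -> FAULT, frames=[6,4,-,-] (faults so far: 2)
  step 2: ref 1 -> FAULT, frames=[6,4,1,-] (faults so far: 3)
  step 3: ref 6 -> HIT, frames=[6,4,1,-] (faults so far: 3)
  step 4: ref 5 -> FAULT, frames=[6,4,1,5] (faults so far: 4)
  step 5: ref 4 -> HIT, frames=[6,4,1,5] (faults so far: 4)
  step 6: ref 6 -> HIT, frames=[6,4,1,5] (faults so far: 4)
  step 7: ref 1 -> HIT, frames=[6,4,1,5] (faults so far: 4)
  step 8: ref 2 -> FAULT, evict 5, frames=[6,4,1,2] (faults so far: 5)
  step 9: ref 6 -> HIT, frames=[6,4,1,2] (faults so far: 5)
  step 10: ref 1 -> HIT, frames=[6,4,1,2] (faults so far: 5)
  step 11: ref 4 -> HIT, frames=[6,4,1,2] (faults so far: 5)
  step 12: ref 5 -> FAULT, evict 1, frames=[6,4,5,2] (faults so far: 6)
  step 13: ref 5 -> HIT, frames=[6,4,5,2] (faults so far: 6)
  step 14: ref 3 -> FAULT, evict 2, frames=[6,4,5,3] (faults so far: 7)
  Optimal total faults: 7

Answer: 8 7 7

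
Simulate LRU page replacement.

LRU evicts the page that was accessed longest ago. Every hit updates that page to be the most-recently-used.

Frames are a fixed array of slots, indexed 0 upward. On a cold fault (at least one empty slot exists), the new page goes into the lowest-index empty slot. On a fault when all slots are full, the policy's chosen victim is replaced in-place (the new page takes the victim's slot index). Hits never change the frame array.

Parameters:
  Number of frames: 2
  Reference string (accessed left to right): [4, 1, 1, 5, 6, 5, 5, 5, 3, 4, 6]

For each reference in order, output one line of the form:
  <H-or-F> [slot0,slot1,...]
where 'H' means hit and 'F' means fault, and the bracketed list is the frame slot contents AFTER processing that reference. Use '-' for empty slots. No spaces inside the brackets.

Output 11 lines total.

F [4,-]
F [4,1]
H [4,1]
F [5,1]
F [5,6]
H [5,6]
H [5,6]
H [5,6]
F [5,3]
F [4,3]
F [4,6]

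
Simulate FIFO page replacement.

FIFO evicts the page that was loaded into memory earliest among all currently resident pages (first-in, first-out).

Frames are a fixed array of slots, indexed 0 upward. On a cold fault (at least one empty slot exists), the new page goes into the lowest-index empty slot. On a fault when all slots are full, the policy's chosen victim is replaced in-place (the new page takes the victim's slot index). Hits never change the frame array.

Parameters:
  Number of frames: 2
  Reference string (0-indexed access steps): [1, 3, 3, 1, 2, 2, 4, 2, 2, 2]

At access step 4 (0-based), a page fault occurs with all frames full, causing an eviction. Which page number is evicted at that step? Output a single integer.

Step 0: ref 1 -> FAULT, frames=[1,-]
Step 1: ref 3 -> FAULT, frames=[1,3]
Step 2: ref 3 -> HIT, frames=[1,3]
Step 3: ref 1 -> HIT, frames=[1,3]
Step 4: ref 2 -> FAULT, evict 1, frames=[2,3]
At step 4: evicted page 1

Answer: 1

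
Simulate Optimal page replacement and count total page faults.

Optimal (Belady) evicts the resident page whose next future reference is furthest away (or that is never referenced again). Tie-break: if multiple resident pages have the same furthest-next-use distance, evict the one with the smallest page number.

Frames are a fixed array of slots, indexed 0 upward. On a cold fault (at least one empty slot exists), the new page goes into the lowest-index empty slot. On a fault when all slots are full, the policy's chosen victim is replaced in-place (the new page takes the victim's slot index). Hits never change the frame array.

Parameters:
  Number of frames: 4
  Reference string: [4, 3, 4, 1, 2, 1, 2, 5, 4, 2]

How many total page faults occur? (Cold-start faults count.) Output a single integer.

Answer: 5

Derivation:
Step 0: ref 4 → FAULT, frames=[4,-,-,-]
Step 1: ref 3 → FAULT, frames=[4,3,-,-]
Step 2: ref 4 → HIT, frames=[4,3,-,-]
Step 3: ref 1 → FAULT, frames=[4,3,1,-]
Step 4: ref 2 → FAULT, frames=[4,3,1,2]
Step 5: ref 1 → HIT, frames=[4,3,1,2]
Step 6: ref 2 → HIT, frames=[4,3,1,2]
Step 7: ref 5 → FAULT (evict 1), frames=[4,3,5,2]
Step 8: ref 4 → HIT, frames=[4,3,5,2]
Step 9: ref 2 → HIT, frames=[4,3,5,2]
Total faults: 5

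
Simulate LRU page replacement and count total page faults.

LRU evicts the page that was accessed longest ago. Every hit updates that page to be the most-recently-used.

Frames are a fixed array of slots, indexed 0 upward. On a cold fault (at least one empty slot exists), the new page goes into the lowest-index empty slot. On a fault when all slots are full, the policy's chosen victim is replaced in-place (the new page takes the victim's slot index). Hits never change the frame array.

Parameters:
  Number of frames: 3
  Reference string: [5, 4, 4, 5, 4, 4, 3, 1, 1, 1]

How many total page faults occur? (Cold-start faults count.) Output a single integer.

Answer: 4

Derivation:
Step 0: ref 5 → FAULT, frames=[5,-,-]
Step 1: ref 4 → FAULT, frames=[5,4,-]
Step 2: ref 4 → HIT, frames=[5,4,-]
Step 3: ref 5 → HIT, frames=[5,4,-]
Step 4: ref 4 → HIT, frames=[5,4,-]
Step 5: ref 4 → HIT, frames=[5,4,-]
Step 6: ref 3 → FAULT, frames=[5,4,3]
Step 7: ref 1 → FAULT (evict 5), frames=[1,4,3]
Step 8: ref 1 → HIT, frames=[1,4,3]
Step 9: ref 1 → HIT, frames=[1,4,3]
Total faults: 4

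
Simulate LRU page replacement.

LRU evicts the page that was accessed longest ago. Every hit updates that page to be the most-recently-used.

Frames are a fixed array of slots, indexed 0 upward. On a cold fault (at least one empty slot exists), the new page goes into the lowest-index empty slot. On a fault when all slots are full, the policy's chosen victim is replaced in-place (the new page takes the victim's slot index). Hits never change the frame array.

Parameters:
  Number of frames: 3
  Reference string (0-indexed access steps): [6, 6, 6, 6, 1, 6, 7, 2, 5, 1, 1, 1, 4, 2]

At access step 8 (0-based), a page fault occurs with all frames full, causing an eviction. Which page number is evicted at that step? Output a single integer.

Answer: 6

Derivation:
Step 0: ref 6 -> FAULT, frames=[6,-,-]
Step 1: ref 6 -> HIT, frames=[6,-,-]
Step 2: ref 6 -> HIT, frames=[6,-,-]
Step 3: ref 6 -> HIT, frames=[6,-,-]
Step 4: ref 1 -> FAULT, frames=[6,1,-]
Step 5: ref 6 -> HIT, frames=[6,1,-]
Step 6: ref 7 -> FAULT, frames=[6,1,7]
Step 7: ref 2 -> FAULT, evict 1, frames=[6,2,7]
Step 8: ref 5 -> FAULT, evict 6, frames=[5,2,7]
At step 8: evicted page 6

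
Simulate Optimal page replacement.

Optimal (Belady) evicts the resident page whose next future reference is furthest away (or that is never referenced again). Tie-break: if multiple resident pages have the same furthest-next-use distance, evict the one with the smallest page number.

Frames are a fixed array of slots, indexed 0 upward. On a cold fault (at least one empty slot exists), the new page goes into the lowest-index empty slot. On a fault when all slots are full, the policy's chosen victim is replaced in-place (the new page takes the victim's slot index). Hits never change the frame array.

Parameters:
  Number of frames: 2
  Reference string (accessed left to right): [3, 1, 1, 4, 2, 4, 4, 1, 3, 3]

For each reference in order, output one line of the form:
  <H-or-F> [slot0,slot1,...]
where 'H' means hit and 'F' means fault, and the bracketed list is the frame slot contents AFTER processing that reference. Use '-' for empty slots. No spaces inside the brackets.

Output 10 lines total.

F [3,-]
F [3,1]
H [3,1]
F [4,1]
F [4,2]
H [4,2]
H [4,2]
F [4,1]
F [4,3]
H [4,3]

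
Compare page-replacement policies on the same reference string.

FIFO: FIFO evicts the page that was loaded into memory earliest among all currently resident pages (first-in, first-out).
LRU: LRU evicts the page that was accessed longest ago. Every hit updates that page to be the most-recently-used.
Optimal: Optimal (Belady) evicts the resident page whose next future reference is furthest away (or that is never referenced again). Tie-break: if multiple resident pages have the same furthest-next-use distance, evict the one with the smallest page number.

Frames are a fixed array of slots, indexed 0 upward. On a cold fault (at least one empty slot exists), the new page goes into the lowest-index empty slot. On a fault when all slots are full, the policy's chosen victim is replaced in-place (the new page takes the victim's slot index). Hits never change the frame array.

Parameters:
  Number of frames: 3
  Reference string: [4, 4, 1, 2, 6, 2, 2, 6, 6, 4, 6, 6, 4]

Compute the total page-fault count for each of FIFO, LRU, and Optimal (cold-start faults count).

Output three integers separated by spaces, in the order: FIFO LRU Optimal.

--- FIFO ---
  step 0: ref 4 -> FAULT, frames=[4,-,-] (faults so far: 1)
  step 1: ref 4 -> HIT, frames=[4,-,-] (faults so far: 1)
  step 2: ref 1 -> FAULT, frames=[4,1,-] (faults so far: 2)
  step 3: ref 2 -> FAULT, frames=[4,1,2] (faults so far: 3)
  step 4: ref 6 -> FAULT, evict 4, frames=[6,1,2] (faults so far: 4)
  step 5: ref 2 -> HIT, frames=[6,1,2] (faults so far: 4)
  step 6: ref 2 -> HIT, frames=[6,1,2] (faults so far: 4)
  step 7: ref 6 -> HIT, frames=[6,1,2] (faults so far: 4)
  step 8: ref 6 -> HIT, frames=[6,1,2] (faults so far: 4)
  step 9: ref 4 -> FAULT, evict 1, frames=[6,4,2] (faults so far: 5)
  step 10: ref 6 -> HIT, frames=[6,4,2] (faults so far: 5)
  step 11: ref 6 -> HIT, frames=[6,4,2] (faults so far: 5)
  step 12: ref 4 -> HIT, frames=[6,4,2] (faults so far: 5)
  FIFO total faults: 5
--- LRU ---
  step 0: ref 4 -> FAULT, frames=[4,-,-] (faults so far: 1)
  step 1: ref 4 -> HIT, frames=[4,-,-] (faults so far: 1)
  step 2: ref 1 -> FAULT, frames=[4,1,-] (faults so far: 2)
  step 3: ref 2 -> FAULT, frames=[4,1,2] (faults so far: 3)
  step 4: ref 6 -> FAULT, evict 4, frames=[6,1,2] (faults so far: 4)
  step 5: ref 2 -> HIT, frames=[6,1,2] (faults so far: 4)
  step 6: ref 2 -> HIT, frames=[6,1,2] (faults so far: 4)
  step 7: ref 6 -> HIT, frames=[6,1,2] (faults so far: 4)
  step 8: ref 6 -> HIT, frames=[6,1,2] (faults so far: 4)
  step 9: ref 4 -> FAULT, evict 1, frames=[6,4,2] (faults so far: 5)
  step 10: ref 6 -> HIT, frames=[6,4,2] (faults so far: 5)
  step 11: ref 6 -> HIT, frames=[6,4,2] (faults so far: 5)
  step 12: ref 4 -> HIT, frames=[6,4,2] (faults so far: 5)
  LRU total faults: 5
--- Optimal ---
  step 0: ref 4 -> FAULT, frames=[4,-,-] (faults so far: 1)
  step 1: ref 4 -> HIT, frames=[4,-,-] (faults so far: 1)
  step 2: ref 1 -> FAULT, frames=[4,1,-] (faults so far: 2)
  step 3: ref 2 -> FAULT, frames=[4,1,2] (faults so far: 3)
  step 4: ref 6 -> FAULT, evict 1, frames=[4,6,2] (faults so far: 4)
  step 5: ref 2 -> HIT, frames=[4,6,2] (faults so far: 4)
  step 6: ref 2 -> HIT, frames=[4,6,2] (faults so far: 4)
  step 7: ref 6 -> HIT, frames=[4,6,2] (faults so far: 4)
  step 8: ref 6 -> HIT, frames=[4,6,2] (faults so far: 4)
  step 9: ref 4 -> HIT, frames=[4,6,2] (faults so far: 4)
  step 10: ref 6 -> HIT, frames=[4,6,2] (faults so far: 4)
  step 11: ref 6 -> HIT, frames=[4,6,2] (faults so far: 4)
  step 12: ref 4 -> HIT, frames=[4,6,2] (faults so far: 4)
  Optimal total faults: 4

Answer: 5 5 4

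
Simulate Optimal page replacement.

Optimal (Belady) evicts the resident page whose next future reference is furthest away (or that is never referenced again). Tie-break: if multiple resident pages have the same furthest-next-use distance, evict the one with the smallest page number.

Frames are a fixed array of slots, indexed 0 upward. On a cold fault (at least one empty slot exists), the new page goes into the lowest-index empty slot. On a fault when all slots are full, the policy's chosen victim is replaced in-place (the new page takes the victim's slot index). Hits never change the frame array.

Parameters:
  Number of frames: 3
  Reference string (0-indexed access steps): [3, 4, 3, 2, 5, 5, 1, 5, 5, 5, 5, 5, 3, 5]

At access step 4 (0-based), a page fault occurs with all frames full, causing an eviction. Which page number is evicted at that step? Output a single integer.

Step 0: ref 3 -> FAULT, frames=[3,-,-]
Step 1: ref 4 -> FAULT, frames=[3,4,-]
Step 2: ref 3 -> HIT, frames=[3,4,-]
Step 3: ref 2 -> FAULT, frames=[3,4,2]
Step 4: ref 5 -> FAULT, evict 2, frames=[3,4,5]
At step 4: evicted page 2

Answer: 2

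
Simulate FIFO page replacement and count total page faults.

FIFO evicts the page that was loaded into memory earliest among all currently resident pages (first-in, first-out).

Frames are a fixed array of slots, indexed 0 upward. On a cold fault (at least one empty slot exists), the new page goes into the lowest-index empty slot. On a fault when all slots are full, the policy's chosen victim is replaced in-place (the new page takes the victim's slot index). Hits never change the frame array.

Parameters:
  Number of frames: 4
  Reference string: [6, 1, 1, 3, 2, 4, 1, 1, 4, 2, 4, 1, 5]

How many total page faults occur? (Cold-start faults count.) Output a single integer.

Answer: 6

Derivation:
Step 0: ref 6 → FAULT, frames=[6,-,-,-]
Step 1: ref 1 → FAULT, frames=[6,1,-,-]
Step 2: ref 1 → HIT, frames=[6,1,-,-]
Step 3: ref 3 → FAULT, frames=[6,1,3,-]
Step 4: ref 2 → FAULT, frames=[6,1,3,2]
Step 5: ref 4 → FAULT (evict 6), frames=[4,1,3,2]
Step 6: ref 1 → HIT, frames=[4,1,3,2]
Step 7: ref 1 → HIT, frames=[4,1,3,2]
Step 8: ref 4 → HIT, frames=[4,1,3,2]
Step 9: ref 2 → HIT, frames=[4,1,3,2]
Step 10: ref 4 → HIT, frames=[4,1,3,2]
Step 11: ref 1 → HIT, frames=[4,1,3,2]
Step 12: ref 5 → FAULT (evict 1), frames=[4,5,3,2]
Total faults: 6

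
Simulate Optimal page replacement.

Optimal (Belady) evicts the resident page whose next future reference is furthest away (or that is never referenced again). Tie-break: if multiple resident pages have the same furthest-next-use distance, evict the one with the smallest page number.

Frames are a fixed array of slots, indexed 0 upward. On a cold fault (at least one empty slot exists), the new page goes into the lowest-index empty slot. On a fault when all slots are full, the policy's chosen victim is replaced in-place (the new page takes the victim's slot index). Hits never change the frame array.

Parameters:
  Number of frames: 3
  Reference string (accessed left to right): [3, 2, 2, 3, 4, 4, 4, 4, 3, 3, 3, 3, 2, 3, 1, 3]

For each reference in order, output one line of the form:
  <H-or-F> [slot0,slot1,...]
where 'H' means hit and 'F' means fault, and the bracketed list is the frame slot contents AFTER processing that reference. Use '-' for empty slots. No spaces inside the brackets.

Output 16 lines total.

F [3,-,-]
F [3,2,-]
H [3,2,-]
H [3,2,-]
F [3,2,4]
H [3,2,4]
H [3,2,4]
H [3,2,4]
H [3,2,4]
H [3,2,4]
H [3,2,4]
H [3,2,4]
H [3,2,4]
H [3,2,4]
F [3,1,4]
H [3,1,4]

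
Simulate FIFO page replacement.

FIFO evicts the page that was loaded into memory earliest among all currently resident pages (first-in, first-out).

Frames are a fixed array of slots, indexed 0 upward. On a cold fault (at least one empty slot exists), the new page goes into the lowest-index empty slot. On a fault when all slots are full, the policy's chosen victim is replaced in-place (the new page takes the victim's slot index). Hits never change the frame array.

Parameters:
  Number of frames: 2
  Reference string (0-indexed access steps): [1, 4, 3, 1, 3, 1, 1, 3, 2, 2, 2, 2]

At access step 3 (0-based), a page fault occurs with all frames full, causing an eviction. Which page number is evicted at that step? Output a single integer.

Answer: 4

Derivation:
Step 0: ref 1 -> FAULT, frames=[1,-]
Step 1: ref 4 -> FAULT, frames=[1,4]
Step 2: ref 3 -> FAULT, evict 1, frames=[3,4]
Step 3: ref 1 -> FAULT, evict 4, frames=[3,1]
At step 3: evicted page 4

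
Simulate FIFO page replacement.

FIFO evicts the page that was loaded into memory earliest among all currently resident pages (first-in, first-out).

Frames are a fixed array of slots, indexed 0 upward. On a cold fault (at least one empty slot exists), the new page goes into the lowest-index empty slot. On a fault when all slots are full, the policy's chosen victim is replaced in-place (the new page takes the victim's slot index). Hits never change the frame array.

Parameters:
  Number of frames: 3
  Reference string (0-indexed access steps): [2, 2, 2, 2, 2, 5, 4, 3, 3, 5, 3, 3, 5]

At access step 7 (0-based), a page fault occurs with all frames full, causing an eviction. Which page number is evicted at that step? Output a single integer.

Step 0: ref 2 -> FAULT, frames=[2,-,-]
Step 1: ref 2 -> HIT, frames=[2,-,-]
Step 2: ref 2 -> HIT, frames=[2,-,-]
Step 3: ref 2 -> HIT, frames=[2,-,-]
Step 4: ref 2 -> HIT, frames=[2,-,-]
Step 5: ref 5 -> FAULT, frames=[2,5,-]
Step 6: ref 4 -> FAULT, frames=[2,5,4]
Step 7: ref 3 -> FAULT, evict 2, frames=[3,5,4]
At step 7: evicted page 2

Answer: 2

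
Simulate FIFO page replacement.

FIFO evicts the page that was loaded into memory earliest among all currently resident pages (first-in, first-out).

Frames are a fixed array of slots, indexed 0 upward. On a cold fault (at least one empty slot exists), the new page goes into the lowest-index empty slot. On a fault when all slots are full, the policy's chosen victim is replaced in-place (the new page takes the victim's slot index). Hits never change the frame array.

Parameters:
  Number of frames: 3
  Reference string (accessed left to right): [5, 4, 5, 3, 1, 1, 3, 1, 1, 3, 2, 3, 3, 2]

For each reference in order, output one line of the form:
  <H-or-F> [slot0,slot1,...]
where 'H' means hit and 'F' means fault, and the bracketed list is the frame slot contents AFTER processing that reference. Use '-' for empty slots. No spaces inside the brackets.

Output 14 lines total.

F [5,-,-]
F [5,4,-]
H [5,4,-]
F [5,4,3]
F [1,4,3]
H [1,4,3]
H [1,4,3]
H [1,4,3]
H [1,4,3]
H [1,4,3]
F [1,2,3]
H [1,2,3]
H [1,2,3]
H [1,2,3]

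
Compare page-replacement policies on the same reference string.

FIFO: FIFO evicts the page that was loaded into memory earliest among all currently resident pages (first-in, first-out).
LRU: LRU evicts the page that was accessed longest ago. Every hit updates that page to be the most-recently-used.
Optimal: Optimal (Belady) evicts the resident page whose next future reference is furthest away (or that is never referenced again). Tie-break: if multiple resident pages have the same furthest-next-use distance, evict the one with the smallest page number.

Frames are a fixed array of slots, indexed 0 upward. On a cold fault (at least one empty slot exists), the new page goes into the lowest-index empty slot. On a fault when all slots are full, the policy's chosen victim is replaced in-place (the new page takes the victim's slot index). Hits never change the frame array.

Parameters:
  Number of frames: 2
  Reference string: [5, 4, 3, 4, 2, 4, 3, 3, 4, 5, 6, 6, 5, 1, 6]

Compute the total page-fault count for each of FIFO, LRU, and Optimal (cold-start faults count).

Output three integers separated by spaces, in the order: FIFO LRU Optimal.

--- FIFO ---
  step 0: ref 5 -> FAULT, frames=[5,-] (faults so far: 1)
  step 1: ref 4 -> FAULT, frames=[5,4] (faults so far: 2)
  step 2: ref 3 -> FAULT, evict 5, frames=[3,4] (faults so far: 3)
  step 3: ref 4 -> HIT, frames=[3,4] (faults so far: 3)
  step 4: ref 2 -> FAULT, evict 4, frames=[3,2] (faults so far: 4)
  step 5: ref 4 -> FAULT, evict 3, frames=[4,2] (faults so far: 5)
  step 6: ref 3 -> FAULT, evict 2, frames=[4,3] (faults so far: 6)
  step 7: ref 3 -> HIT, frames=[4,3] (faults so far: 6)
  step 8: ref 4 -> HIT, frames=[4,3] (faults so far: 6)
  step 9: ref 5 -> FAULT, evict 4, frames=[5,3] (faults so far: 7)
  step 10: ref 6 -> FAULT, evict 3, frames=[5,6] (faults so far: 8)
  step 11: ref 6 -> HIT, frames=[5,6] (faults so far: 8)
  step 12: ref 5 -> HIT, frames=[5,6] (faults so far: 8)
  step 13: ref 1 -> FAULT, evict 5, frames=[1,6] (faults so far: 9)
  step 14: ref 6 -> HIT, frames=[1,6] (faults so far: 9)
  FIFO total faults: 9
--- LRU ---
  step 0: ref 5 -> FAULT, frames=[5,-] (faults so far: 1)
  step 1: ref 4 -> FAULT, frames=[5,4] (faults so far: 2)
  step 2: ref 3 -> FAULT, evict 5, frames=[3,4] (faults so far: 3)
  step 3: ref 4 -> HIT, frames=[3,4] (faults so far: 3)
  step 4: ref 2 -> FAULT, evict 3, frames=[2,4] (faults so far: 4)
  step 5: ref 4 -> HIT, frames=[2,4] (faults so far: 4)
  step 6: ref 3 -> FAULT, evict 2, frames=[3,4] (faults so far: 5)
  step 7: ref 3 -> HIT, frames=[3,4] (faults so far: 5)
  step 8: ref 4 -> HIT, frames=[3,4] (faults so far: 5)
  step 9: ref 5 -> FAULT, evict 3, frames=[5,4] (faults so far: 6)
  step 10: ref 6 -> FAULT, evict 4, frames=[5,6] (faults so far: 7)
  step 11: ref 6 -> HIT, frames=[5,6] (faults so far: 7)
  step 12: ref 5 -> HIT, frames=[5,6] (faults so far: 7)
  step 13: ref 1 -> FAULT, evict 6, frames=[5,1] (faults so far: 8)
  step 14: ref 6 -> FAULT, evict 5, frames=[6,1] (faults so far: 9)
  LRU total faults: 9
--- Optimal ---
  step 0: ref 5 -> FAULT, frames=[5,-] (faults so far: 1)
  step 1: ref 4 -> FAULT, frames=[5,4] (faults so far: 2)
  step 2: ref 3 -> FAULT, evict 5, frames=[3,4] (faults so far: 3)
  step 3: ref 4 -> HIT, frames=[3,4] (faults so far: 3)
  step 4: ref 2 -> FAULT, evict 3, frames=[2,4] (faults so far: 4)
  step 5: ref 4 -> HIT, frames=[2,4] (faults so far: 4)
  step 6: ref 3 -> FAULT, evict 2, frames=[3,4] (faults so far: 5)
  step 7: ref 3 -> HIT, frames=[3,4] (faults so far: 5)
  step 8: ref 4 -> HIT, frames=[3,4] (faults so far: 5)
  step 9: ref 5 -> FAULT, evict 3, frames=[5,4] (faults so far: 6)
  step 10: ref 6 -> FAULT, evict 4, frames=[5,6] (faults so far: 7)
  step 11: ref 6 -> HIT, frames=[5,6] (faults so far: 7)
  step 12: ref 5 -> HIT, frames=[5,6] (faults so far: 7)
  step 13: ref 1 -> FAULT, evict 5, frames=[1,6] (faults so far: 8)
  step 14: ref 6 -> HIT, frames=[1,6] (faults so far: 8)
  Optimal total faults: 8

Answer: 9 9 8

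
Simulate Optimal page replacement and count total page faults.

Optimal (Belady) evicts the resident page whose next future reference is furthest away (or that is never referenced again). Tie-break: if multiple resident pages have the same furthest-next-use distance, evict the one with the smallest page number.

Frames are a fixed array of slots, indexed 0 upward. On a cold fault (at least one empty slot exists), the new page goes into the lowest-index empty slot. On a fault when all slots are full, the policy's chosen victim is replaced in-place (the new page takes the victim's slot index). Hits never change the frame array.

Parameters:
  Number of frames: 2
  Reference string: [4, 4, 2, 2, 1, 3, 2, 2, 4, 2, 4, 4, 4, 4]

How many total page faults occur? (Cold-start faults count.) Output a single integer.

Answer: 5

Derivation:
Step 0: ref 4 → FAULT, frames=[4,-]
Step 1: ref 4 → HIT, frames=[4,-]
Step 2: ref 2 → FAULT, frames=[4,2]
Step 3: ref 2 → HIT, frames=[4,2]
Step 4: ref 1 → FAULT (evict 4), frames=[1,2]
Step 5: ref 3 → FAULT (evict 1), frames=[3,2]
Step 6: ref 2 → HIT, frames=[3,2]
Step 7: ref 2 → HIT, frames=[3,2]
Step 8: ref 4 → FAULT (evict 3), frames=[4,2]
Step 9: ref 2 → HIT, frames=[4,2]
Step 10: ref 4 → HIT, frames=[4,2]
Step 11: ref 4 → HIT, frames=[4,2]
Step 12: ref 4 → HIT, frames=[4,2]
Step 13: ref 4 → HIT, frames=[4,2]
Total faults: 5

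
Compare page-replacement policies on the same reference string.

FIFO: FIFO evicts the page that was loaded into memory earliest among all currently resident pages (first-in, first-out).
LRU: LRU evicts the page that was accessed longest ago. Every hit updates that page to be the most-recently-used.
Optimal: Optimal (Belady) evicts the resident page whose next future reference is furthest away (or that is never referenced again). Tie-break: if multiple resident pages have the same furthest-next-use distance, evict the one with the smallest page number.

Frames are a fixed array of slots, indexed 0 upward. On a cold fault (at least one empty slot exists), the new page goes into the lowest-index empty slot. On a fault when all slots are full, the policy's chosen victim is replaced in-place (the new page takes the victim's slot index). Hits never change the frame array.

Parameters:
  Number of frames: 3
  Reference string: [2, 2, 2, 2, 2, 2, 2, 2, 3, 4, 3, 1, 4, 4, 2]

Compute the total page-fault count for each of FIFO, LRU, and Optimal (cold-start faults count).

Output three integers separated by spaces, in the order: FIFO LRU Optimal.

--- FIFO ---
  step 0: ref 2 -> FAULT, frames=[2,-,-] (faults so far: 1)
  step 1: ref 2 -> HIT, frames=[2,-,-] (faults so far: 1)
  step 2: ref 2 -> HIT, frames=[2,-,-] (faults so far: 1)
  step 3: ref 2 -> HIT, frames=[2,-,-] (faults so far: 1)
  step 4: ref 2 -> HIT, frames=[2,-,-] (faults so far: 1)
  step 5: ref 2 -> HIT, frames=[2,-,-] (faults so far: 1)
  step 6: ref 2 -> HIT, frames=[2,-,-] (faults so far: 1)
  step 7: ref 2 -> HIT, frames=[2,-,-] (faults so far: 1)
  step 8: ref 3 -> FAULT, frames=[2,3,-] (faults so far: 2)
  step 9: ref 4 -> FAULT, frames=[2,3,4] (faults so far: 3)
  step 10: ref 3 -> HIT, frames=[2,3,4] (faults so far: 3)
  step 11: ref 1 -> FAULT, evict 2, frames=[1,3,4] (faults so far: 4)
  step 12: ref 4 -> HIT, frames=[1,3,4] (faults so far: 4)
  step 13: ref 4 -> HIT, frames=[1,3,4] (faults so far: 4)
  step 14: ref 2 -> FAULT, evict 3, frames=[1,2,4] (faults so far: 5)
  FIFO total faults: 5
--- LRU ---
  step 0: ref 2 -> FAULT, frames=[2,-,-] (faults so far: 1)
  step 1: ref 2 -> HIT, frames=[2,-,-] (faults so far: 1)
  step 2: ref 2 -> HIT, frames=[2,-,-] (faults so far: 1)
  step 3: ref 2 -> HIT, frames=[2,-,-] (faults so far: 1)
  step 4: ref 2 -> HIT, frames=[2,-,-] (faults so far: 1)
  step 5: ref 2 -> HIT, frames=[2,-,-] (faults so far: 1)
  step 6: ref 2 -> HIT, frames=[2,-,-] (faults so far: 1)
  step 7: ref 2 -> HIT, frames=[2,-,-] (faults so far: 1)
  step 8: ref 3 -> FAULT, frames=[2,3,-] (faults so far: 2)
  step 9: ref 4 -> FAULT, frames=[2,3,4] (faults so far: 3)
  step 10: ref 3 -> HIT, frames=[2,3,4] (faults so far: 3)
  step 11: ref 1 -> FAULT, evict 2, frames=[1,3,4] (faults so far: 4)
  step 12: ref 4 -> HIT, frames=[1,3,4] (faults so far: 4)
  step 13: ref 4 -> HIT, frames=[1,3,4] (faults so far: 4)
  step 14: ref 2 -> FAULT, evict 3, frames=[1,2,4] (faults so far: 5)
  LRU total faults: 5
--- Optimal ---
  step 0: ref 2 -> FAULT, frames=[2,-,-] (faults so far: 1)
  step 1: ref 2 -> HIT, frames=[2,-,-] (faults so far: 1)
  step 2: ref 2 -> HIT, frames=[2,-,-] (faults so far: 1)
  step 3: ref 2 -> HIT, frames=[2,-,-] (faults so far: 1)
  step 4: ref 2 -> HIT, frames=[2,-,-] (faults so far: 1)
  step 5: ref 2 -> HIT, frames=[2,-,-] (faults so far: 1)
  step 6: ref 2 -> HIT, frames=[2,-,-] (faults so far: 1)
  step 7: ref 2 -> HIT, frames=[2,-,-] (faults so far: 1)
  step 8: ref 3 -> FAULT, frames=[2,3,-] (faults so far: 2)
  step 9: ref 4 -> FAULT, frames=[2,3,4] (faults so far: 3)
  step 10: ref 3 -> HIT, frames=[2,3,4] (faults so far: 3)
  step 11: ref 1 -> FAULT, evict 3, frames=[2,1,4] (faults so far: 4)
  step 12: ref 4 -> HIT, frames=[2,1,4] (faults so far: 4)
  step 13: ref 4 -> HIT, frames=[2,1,4] (faults so far: 4)
  step 14: ref 2 -> HIT, frames=[2,1,4] (faults so far: 4)
  Optimal total faults: 4

Answer: 5 5 4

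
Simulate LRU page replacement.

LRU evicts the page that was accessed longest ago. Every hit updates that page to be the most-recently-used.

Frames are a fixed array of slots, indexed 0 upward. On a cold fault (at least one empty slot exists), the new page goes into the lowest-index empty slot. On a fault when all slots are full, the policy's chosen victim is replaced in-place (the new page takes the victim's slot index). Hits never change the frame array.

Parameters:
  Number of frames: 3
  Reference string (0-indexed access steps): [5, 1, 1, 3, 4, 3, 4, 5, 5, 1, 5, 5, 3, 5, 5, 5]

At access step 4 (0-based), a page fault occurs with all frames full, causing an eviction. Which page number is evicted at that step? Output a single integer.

Answer: 5

Derivation:
Step 0: ref 5 -> FAULT, frames=[5,-,-]
Step 1: ref 1 -> FAULT, frames=[5,1,-]
Step 2: ref 1 -> HIT, frames=[5,1,-]
Step 3: ref 3 -> FAULT, frames=[5,1,3]
Step 4: ref 4 -> FAULT, evict 5, frames=[4,1,3]
At step 4: evicted page 5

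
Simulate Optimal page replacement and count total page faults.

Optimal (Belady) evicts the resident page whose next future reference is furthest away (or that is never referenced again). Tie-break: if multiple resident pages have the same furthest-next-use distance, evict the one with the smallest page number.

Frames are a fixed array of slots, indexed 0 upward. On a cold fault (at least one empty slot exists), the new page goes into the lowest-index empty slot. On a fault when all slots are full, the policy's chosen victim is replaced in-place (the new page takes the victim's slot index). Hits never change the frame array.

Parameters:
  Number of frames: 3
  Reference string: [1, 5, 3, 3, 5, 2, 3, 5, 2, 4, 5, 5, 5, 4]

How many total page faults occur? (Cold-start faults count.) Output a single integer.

Step 0: ref 1 → FAULT, frames=[1,-,-]
Step 1: ref 5 → FAULT, frames=[1,5,-]
Step 2: ref 3 → FAULT, frames=[1,5,3]
Step 3: ref 3 → HIT, frames=[1,5,3]
Step 4: ref 5 → HIT, frames=[1,5,3]
Step 5: ref 2 → FAULT (evict 1), frames=[2,5,3]
Step 6: ref 3 → HIT, frames=[2,5,3]
Step 7: ref 5 → HIT, frames=[2,5,3]
Step 8: ref 2 → HIT, frames=[2,5,3]
Step 9: ref 4 → FAULT (evict 2), frames=[4,5,3]
Step 10: ref 5 → HIT, frames=[4,5,3]
Step 11: ref 5 → HIT, frames=[4,5,3]
Step 12: ref 5 → HIT, frames=[4,5,3]
Step 13: ref 4 → HIT, frames=[4,5,3]
Total faults: 5

Answer: 5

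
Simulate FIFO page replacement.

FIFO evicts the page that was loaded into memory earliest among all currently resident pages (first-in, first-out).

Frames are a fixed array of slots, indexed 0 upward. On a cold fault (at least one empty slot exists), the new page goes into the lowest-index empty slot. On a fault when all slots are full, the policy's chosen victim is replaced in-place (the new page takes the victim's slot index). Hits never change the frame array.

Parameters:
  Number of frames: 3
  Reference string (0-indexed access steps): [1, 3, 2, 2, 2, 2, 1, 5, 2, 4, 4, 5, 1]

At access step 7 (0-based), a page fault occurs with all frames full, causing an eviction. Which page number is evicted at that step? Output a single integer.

Answer: 1

Derivation:
Step 0: ref 1 -> FAULT, frames=[1,-,-]
Step 1: ref 3 -> FAULT, frames=[1,3,-]
Step 2: ref 2 -> FAULT, frames=[1,3,2]
Step 3: ref 2 -> HIT, frames=[1,3,2]
Step 4: ref 2 -> HIT, frames=[1,3,2]
Step 5: ref 2 -> HIT, frames=[1,3,2]
Step 6: ref 1 -> HIT, frames=[1,3,2]
Step 7: ref 5 -> FAULT, evict 1, frames=[5,3,2]
At step 7: evicted page 1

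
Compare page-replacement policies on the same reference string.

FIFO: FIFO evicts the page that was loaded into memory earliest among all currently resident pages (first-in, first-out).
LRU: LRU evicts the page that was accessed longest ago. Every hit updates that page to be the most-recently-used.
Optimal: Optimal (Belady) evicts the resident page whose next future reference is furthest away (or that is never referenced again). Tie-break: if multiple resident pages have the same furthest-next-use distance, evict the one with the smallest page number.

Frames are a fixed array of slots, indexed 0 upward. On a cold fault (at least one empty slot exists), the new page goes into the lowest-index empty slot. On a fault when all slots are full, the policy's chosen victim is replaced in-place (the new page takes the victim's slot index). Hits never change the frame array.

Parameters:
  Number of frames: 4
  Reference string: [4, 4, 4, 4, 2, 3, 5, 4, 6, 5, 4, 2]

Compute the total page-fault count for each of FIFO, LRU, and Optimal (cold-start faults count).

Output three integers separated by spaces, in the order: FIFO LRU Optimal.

--- FIFO ---
  step 0: ref 4 -> FAULT, frames=[4,-,-,-] (faults so far: 1)
  step 1: ref 4 -> HIT, frames=[4,-,-,-] (faults so far: 1)
  step 2: ref 4 -> HIT, frames=[4,-,-,-] (faults so far: 1)
  step 3: ref 4 -> HIT, frames=[4,-,-,-] (faults so far: 1)
  step 4: ref 2 -> FAULT, frames=[4,2,-,-] (faults so far: 2)
  step 5: ref 3 -> FAULT, frames=[4,2,3,-] (faults so far: 3)
  step 6: ref 5 -> FAULT, frames=[4,2,3,5] (faults so far: 4)
  step 7: ref 4 -> HIT, frames=[4,2,3,5] (faults so far: 4)
  step 8: ref 6 -> FAULT, evict 4, frames=[6,2,3,5] (faults so far: 5)
  step 9: ref 5 -> HIT, frames=[6,2,3,5] (faults so far: 5)
  step 10: ref 4 -> FAULT, evict 2, frames=[6,4,3,5] (faults so far: 6)
  step 11: ref 2 -> FAULT, evict 3, frames=[6,4,2,5] (faults so far: 7)
  FIFO total faults: 7
--- LRU ---
  step 0: ref 4 -> FAULT, frames=[4,-,-,-] (faults so far: 1)
  step 1: ref 4 -> HIT, frames=[4,-,-,-] (faults so far: 1)
  step 2: ref 4 -> HIT, frames=[4,-,-,-] (faults so far: 1)
  step 3: ref 4 -> HIT, frames=[4,-,-,-] (faults so far: 1)
  step 4: ref 2 -> FAULT, frames=[4,2,-,-] (faults so far: 2)
  step 5: ref 3 -> FAULT, frames=[4,2,3,-] (faults so far: 3)
  step 6: ref 5 -> FAULT, frames=[4,2,3,5] (faults so far: 4)
  step 7: ref 4 -> HIT, frames=[4,2,3,5] (faults so far: 4)
  step 8: ref 6 -> FAULT, evict 2, frames=[4,6,3,5] (faults so far: 5)
  step 9: ref 5 -> HIT, frames=[4,6,3,5] (faults so far: 5)
  step 10: ref 4 -> HIT, frames=[4,6,3,5] (faults so far: 5)
  step 11: ref 2 -> FAULT, evict 3, frames=[4,6,2,5] (faults so far: 6)
  LRU total faults: 6
--- Optimal ---
  step 0: ref 4 -> FAULT, frames=[4,-,-,-] (faults so far: 1)
  step 1: ref 4 -> HIT, frames=[4,-,-,-] (faults so far: 1)
  step 2: ref 4 -> HIT, frames=[4,-,-,-] (faults so far: 1)
  step 3: ref 4 -> HIT, frames=[4,-,-,-] (faults so far: 1)
  step 4: ref 2 -> FAULT, frames=[4,2,-,-] (faults so far: 2)
  step 5: ref 3 -> FAULT, frames=[4,2,3,-] (faults so far: 3)
  step 6: ref 5 -> FAULT, frames=[4,2,3,5] (faults so far: 4)
  step 7: ref 4 -> HIT, frames=[4,2,3,5] (faults so far: 4)
  step 8: ref 6 -> FAULT, evict 3, frames=[4,2,6,5] (faults so far: 5)
  step 9: ref 5 -> HIT, frames=[4,2,6,5] (faults so far: 5)
  step 10: ref 4 -> HIT, frames=[4,2,6,5] (faults so far: 5)
  step 11: ref 2 -> HIT, frames=[4,2,6,5] (faults so far: 5)
  Optimal total faults: 5

Answer: 7 6 5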